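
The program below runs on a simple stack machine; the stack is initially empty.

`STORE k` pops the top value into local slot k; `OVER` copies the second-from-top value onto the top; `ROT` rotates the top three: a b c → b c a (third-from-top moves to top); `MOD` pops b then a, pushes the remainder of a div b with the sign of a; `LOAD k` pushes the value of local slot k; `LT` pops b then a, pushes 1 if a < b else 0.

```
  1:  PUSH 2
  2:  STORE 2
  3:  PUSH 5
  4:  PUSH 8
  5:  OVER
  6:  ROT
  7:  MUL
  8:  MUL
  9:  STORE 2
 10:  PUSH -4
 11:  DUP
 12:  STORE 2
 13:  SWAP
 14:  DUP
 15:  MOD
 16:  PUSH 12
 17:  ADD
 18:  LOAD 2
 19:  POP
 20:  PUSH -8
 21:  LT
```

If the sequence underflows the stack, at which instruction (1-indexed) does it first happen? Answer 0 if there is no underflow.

PUSH 2   2
STORE 2  (empty)
PUSH 5   5
PUSH 8   5 8
OVER     5 8 5
ROT      8 5 5
MUL      8 25
MUL      200
STORE 2  (empty)
PUSH -4  -4
DUP      -4 -4
STORE 2  -4
SWAP  — needs 2 operands, stack has 1 → underflow

13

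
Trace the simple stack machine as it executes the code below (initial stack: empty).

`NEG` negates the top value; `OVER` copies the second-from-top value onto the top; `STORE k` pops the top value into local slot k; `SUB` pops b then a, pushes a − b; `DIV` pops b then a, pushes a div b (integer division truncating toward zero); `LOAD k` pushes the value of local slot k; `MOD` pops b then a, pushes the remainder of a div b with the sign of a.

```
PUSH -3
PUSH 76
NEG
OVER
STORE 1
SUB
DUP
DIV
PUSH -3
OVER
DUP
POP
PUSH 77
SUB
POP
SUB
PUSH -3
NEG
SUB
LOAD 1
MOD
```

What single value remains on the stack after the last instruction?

PUSH -3 -> [-3]
PUSH 76 -> [-3, 76]
NEG     -> [-3, -76]
OVER    -> [-3, -76, -3]
STORE 1 -> [-3, -76]
SUB     -> [73]
DUP     -> [73, 73]
DIV     -> [1]
PUSH -3 -> [1, -3]
OVER    -> [1, -3, 1]
DUP     -> [1, -3, 1, 1]
POP     -> [1, -3, 1]
PUSH 77 -> [1, -3, 1, 77]
SUB     -> [1, -3, -76]
POP     -> [1, -3]
SUB     -> [4]
PUSH -3 -> [4, -3]
NEG     -> [4, 3]
SUB     -> [1]
LOAD 1  -> [1, -3]
MOD     -> [1]

1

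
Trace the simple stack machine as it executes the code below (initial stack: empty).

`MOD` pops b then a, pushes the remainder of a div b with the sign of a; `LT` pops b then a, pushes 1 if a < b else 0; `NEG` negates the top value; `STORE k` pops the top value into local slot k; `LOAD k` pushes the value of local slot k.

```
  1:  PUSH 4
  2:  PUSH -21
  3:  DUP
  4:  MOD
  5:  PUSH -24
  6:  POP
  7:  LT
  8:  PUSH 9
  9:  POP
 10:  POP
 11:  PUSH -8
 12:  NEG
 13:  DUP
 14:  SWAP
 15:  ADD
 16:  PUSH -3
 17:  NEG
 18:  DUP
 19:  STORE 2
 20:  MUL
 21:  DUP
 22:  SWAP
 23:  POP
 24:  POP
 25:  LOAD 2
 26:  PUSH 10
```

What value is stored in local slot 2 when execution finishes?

PUSH 4    4
PUSH -21  4 -21
DUP       4 -21 -21
MOD       4 0
PUSH -24  4 0 -24
POP       4 0
LT        0
PUSH 9    0 9
POP       0
POP       (empty)
PUSH -8   -8
NEG       8
DUP       8 8
SWAP      8 8
ADD       16
PUSH -3   16 -3
NEG       16 3
DUP       16 3 3
STORE 2   16 3
MUL       48
DUP       48 48
SWAP      48 48
POP       48
POP       (empty)
LOAD 2    3
PUSH 10   3 10

3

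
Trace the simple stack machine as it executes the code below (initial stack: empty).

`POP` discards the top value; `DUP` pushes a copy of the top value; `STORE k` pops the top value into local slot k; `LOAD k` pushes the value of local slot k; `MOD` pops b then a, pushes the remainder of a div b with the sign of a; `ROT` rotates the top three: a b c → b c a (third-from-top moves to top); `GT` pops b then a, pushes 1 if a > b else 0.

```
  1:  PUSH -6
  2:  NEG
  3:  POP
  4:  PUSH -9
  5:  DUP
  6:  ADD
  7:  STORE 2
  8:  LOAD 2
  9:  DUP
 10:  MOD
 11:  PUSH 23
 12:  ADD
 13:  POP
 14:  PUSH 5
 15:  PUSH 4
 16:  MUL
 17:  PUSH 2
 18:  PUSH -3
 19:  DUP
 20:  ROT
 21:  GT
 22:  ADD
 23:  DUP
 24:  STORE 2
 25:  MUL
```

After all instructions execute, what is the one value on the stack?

PUSH -6  [-6]
NEG      [6]
POP      []
PUSH -9  [-9]
DUP      [-9, -9]
ADD      [-18]
STORE 2  []
LOAD 2   [-18]
DUP      [-18, -18]
MOD      [0]
PUSH 23  [0, 23]
ADD      [23]
POP      []
PUSH 5   [5]
PUSH 4   [5, 4]
MUL      [20]
PUSH 2   [20, 2]
PUSH -3  [20, 2, -3]
DUP      [20, 2, -3, -3]
ROT      [20, -3, -3, 2]
GT       [20, -3, 0]
ADD      [20, -3]
DUP      [20, -3, -3]
STORE 2  [20, -3]
MUL      [-60]

-60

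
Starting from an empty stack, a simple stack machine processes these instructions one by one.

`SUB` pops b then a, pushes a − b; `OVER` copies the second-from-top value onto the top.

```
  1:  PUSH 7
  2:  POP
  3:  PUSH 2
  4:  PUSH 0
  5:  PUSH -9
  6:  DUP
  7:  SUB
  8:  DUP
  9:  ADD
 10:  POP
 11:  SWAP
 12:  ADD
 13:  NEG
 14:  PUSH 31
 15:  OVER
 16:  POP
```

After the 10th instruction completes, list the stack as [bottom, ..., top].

PUSH 7  -> 7
POP     -> (empty)
PUSH 2  -> 2
PUSH 0  -> 2 0
PUSH -9 -> 2 0 -9
DUP     -> 2 0 -9 -9
SUB     -> 2 0 0
DUP     -> 2 0 0 0
ADD     -> 2 0 0
POP     -> 2 0

[2, 0]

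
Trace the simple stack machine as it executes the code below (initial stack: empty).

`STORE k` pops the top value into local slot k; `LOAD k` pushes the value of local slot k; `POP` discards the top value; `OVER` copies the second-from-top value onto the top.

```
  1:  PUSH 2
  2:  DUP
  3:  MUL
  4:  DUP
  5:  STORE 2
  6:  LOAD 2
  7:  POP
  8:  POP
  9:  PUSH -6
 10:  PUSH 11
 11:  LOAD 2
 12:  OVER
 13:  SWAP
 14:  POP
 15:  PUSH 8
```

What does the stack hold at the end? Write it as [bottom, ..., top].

[-6, 11, 11, 8]

PUSH 2   [2]
DUP      [2, 2]
MUL      [4]
DUP      [4, 4]
STORE 2  [4]
LOAD 2   [4, 4]
POP      [4]
POP      []
PUSH -6  [-6]
PUSH 11  [-6, 11]
LOAD 2   [-6, 11, 4]
OVER     [-6, 11, 4, 11]
SWAP     [-6, 11, 11, 4]
POP      [-6, 11, 11]
PUSH 8   [-6, 11, 11, 8]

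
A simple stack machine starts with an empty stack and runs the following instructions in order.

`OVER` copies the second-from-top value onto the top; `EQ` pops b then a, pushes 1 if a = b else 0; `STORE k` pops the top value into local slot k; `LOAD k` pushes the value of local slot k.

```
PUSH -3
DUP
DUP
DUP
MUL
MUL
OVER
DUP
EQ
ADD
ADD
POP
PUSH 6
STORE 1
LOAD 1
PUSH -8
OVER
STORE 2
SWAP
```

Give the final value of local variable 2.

PUSH -3 : [-3]
DUP     : [-3, -3]
DUP     : [-3, -3, -3]
DUP     : [-3, -3, -3, -3]
MUL     : [-3, -3, 9]
MUL     : [-3, -27]
OVER    : [-3, -27, -3]
DUP     : [-3, -27, -3, -3]
EQ      : [-3, -27, 1]
ADD     : [-3, -26]
ADD     : [-29]
POP     : []
PUSH 6  : [6]
STORE 1 : []
LOAD 1  : [6]
PUSH -8 : [6, -8]
OVER    : [6, -8, 6]
STORE 2 : [6, -8]
SWAP    : [-8, 6]

6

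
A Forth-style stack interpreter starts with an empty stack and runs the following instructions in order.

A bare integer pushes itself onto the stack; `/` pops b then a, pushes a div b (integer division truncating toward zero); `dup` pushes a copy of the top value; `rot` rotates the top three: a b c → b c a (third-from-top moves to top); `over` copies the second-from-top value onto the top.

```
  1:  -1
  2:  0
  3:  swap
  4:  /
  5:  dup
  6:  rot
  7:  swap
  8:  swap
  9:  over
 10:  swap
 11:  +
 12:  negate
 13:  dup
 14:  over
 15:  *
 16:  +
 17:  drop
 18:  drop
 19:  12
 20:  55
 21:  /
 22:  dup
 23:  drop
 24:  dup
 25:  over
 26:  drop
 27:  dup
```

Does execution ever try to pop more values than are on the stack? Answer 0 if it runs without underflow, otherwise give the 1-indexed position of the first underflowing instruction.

6

-1    -1
0     -1 0
swap  0 -1
/     0
dup   0 0
rot  — needs 3 operands, stack has 2 → underflow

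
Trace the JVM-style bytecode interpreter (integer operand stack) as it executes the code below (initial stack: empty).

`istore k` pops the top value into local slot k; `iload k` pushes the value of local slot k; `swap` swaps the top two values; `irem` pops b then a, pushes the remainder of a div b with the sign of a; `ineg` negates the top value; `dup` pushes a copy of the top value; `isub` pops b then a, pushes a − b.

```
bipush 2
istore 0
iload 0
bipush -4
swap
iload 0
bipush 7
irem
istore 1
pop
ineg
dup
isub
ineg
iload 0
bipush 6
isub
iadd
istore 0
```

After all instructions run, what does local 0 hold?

-4

bipush 2   [2]
istore 0   []
iload 0    [2]
bipush -4  [2, -4]
swap       [-4, 2]
iload 0    [-4, 2, 2]
bipush 7   [-4, 2, 2, 7]
irem       [-4, 2, 2]
istore 1   [-4, 2]
pop        [-4]
ineg       [4]
dup        [4, 4]
isub       [0]
ineg       [0]
iload 0    [0, 2]
bipush 6   [0, 2, 6]
isub       [0, -4]
iadd       [-4]
istore 0   []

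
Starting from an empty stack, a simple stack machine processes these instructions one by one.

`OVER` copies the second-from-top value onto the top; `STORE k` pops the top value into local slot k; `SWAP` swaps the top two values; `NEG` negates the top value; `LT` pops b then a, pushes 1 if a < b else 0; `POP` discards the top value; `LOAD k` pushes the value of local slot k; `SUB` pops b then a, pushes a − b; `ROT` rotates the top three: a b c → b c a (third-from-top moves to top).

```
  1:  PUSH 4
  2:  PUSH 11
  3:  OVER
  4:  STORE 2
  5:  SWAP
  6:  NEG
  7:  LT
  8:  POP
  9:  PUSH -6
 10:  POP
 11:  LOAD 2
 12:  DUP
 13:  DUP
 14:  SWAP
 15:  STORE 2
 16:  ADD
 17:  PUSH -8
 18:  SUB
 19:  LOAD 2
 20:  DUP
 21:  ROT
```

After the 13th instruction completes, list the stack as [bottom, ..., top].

PUSH 4  → [4]
PUSH 11 → [4, 11]
OVER    → [4, 11, 4]
STORE 2 → [4, 11]
SWAP    → [11, 4]
NEG     → [11, -4]
LT      → [0]
POP     → []
PUSH -6 → [-6]
POP     → []
LOAD 2  → [4]
DUP     → [4, 4]
DUP     → [4, 4, 4]

[4, 4, 4]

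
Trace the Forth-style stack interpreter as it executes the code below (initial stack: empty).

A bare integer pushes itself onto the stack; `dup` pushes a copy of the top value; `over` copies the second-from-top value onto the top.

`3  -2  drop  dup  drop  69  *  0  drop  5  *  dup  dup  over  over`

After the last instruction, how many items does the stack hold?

3    : [3]
-2   : [3, -2]
drop : [3]
dup  : [3, 3]
drop : [3]
69   : [3, 69]
*    : [207]
0    : [207, 0]
drop : [207]
5    : [207, 5]
*    : [1035]
dup  : [1035, 1035]
dup  : [1035, 1035, 1035]
over : [1035, 1035, 1035, 1035]
over : [1035, 1035, 1035, 1035, 1035]

5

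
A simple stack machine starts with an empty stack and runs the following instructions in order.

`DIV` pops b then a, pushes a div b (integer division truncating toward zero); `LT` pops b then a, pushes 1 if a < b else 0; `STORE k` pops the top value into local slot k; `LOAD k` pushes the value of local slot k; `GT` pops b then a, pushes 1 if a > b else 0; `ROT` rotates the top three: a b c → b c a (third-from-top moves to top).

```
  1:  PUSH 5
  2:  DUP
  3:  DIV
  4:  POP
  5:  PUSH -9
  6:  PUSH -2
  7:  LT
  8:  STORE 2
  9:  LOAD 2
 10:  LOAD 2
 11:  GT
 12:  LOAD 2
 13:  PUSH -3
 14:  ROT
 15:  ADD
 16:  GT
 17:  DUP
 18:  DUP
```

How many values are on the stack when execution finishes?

PUSH 5  : 5
DUP     : 5 5
DIV     : 1
POP     : (empty)
PUSH -9 : -9
PUSH -2 : -9 -2
LT      : 1
STORE 2 : (empty)
LOAD 2  : 1
LOAD 2  : 1 1
GT      : 0
LOAD 2  : 0 1
PUSH -3 : 0 1 -3
ROT     : 1 -3 0
ADD     : 1 -3
GT      : 1
DUP     : 1 1
DUP     : 1 1 1

3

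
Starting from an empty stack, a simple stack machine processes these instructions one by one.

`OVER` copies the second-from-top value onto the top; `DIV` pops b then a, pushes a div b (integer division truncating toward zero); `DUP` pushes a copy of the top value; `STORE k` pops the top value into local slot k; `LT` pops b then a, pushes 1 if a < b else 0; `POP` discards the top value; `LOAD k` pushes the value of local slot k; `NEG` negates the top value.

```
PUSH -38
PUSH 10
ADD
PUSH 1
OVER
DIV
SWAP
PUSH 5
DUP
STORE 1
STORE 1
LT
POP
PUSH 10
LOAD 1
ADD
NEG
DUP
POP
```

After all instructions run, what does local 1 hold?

5

PUSH -38  [-38]
PUSH 10   [-38, 10]
ADD       [-28]
PUSH 1    [-28, 1]
OVER      [-28, 1, -28]
DIV       [-28, 0]
SWAP      [0, -28]
PUSH 5    [0, -28, 5]
DUP       [0, -28, 5, 5]
STORE 1   [0, -28, 5]
STORE 1   [0, -28]
LT        [0]
POP       []
PUSH 10   [10]
LOAD 1    [10, 5]
ADD       [15]
NEG       [-15]
DUP       [-15, -15]
POP       [-15]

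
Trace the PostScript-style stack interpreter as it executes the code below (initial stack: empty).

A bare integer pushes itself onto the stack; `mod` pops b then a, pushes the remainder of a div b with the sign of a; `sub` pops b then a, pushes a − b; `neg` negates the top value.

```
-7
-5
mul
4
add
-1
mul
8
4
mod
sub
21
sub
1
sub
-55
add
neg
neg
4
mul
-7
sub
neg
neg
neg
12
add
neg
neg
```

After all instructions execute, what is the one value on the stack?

-7  : -7
-5  : -7 -5
mul : 35
4   : 35 4
add : 39
-1  : 39 -1
mul : -39
8   : -39 8
4   : -39 8 4
mod : -39 0
sub : -39
21  : -39 21
sub : -60
1   : -60 1
sub : -61
-55 : -61 -55
add : -116
neg : 116
neg : -116
4   : -116 4
mul : -464
-7  : -464 -7
sub : -457
neg : 457
neg : -457
neg : 457
12  : 457 12
add : 469
neg : -469
neg : 469

469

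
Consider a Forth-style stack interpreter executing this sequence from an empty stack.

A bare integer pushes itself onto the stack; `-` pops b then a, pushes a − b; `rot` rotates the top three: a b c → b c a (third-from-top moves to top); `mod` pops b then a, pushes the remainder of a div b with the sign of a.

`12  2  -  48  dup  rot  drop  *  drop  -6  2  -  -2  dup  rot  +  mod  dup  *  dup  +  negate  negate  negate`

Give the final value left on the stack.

-8

12     → 12
2      → 12 2
-      → 10
48     → 10 48
dup    → 10 48 48
rot    → 48 48 10
drop   → 48 48
*      → 2304
drop   → (empty)
-6     → -6
2      → -6 2
-      → -8
-2     → -8 -2
dup    → -8 -2 -2
rot    → -2 -2 -8
+      → -2 -10
mod    → -2
dup    → -2 -2
*      → 4
dup    → 4 4
+      → 8
negate → -8
negate → 8
negate → -8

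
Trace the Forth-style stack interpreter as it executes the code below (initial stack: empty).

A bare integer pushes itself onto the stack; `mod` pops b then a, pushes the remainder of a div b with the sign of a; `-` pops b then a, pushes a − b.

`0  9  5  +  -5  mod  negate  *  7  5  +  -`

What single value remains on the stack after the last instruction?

-12

0      : 0
9      : 0 9
5      : 0 9 5
+      : 0 14
-5     : 0 14 -5
mod    : 0 4
negate : 0 -4
*      : 0
7      : 0 7
5      : 0 7 5
+      : 0 12
-      : -12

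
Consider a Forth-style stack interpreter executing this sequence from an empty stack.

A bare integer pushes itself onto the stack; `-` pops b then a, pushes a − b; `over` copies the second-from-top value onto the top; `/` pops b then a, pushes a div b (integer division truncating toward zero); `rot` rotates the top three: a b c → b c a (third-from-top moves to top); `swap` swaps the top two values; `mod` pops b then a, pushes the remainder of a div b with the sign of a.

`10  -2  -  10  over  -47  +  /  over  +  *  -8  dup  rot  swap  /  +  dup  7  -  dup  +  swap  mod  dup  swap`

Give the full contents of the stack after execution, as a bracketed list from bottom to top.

10    10
-2    10 -2
-     12
10    12 10
over  12 10 12
-47   12 10 12 -47
+     12 10 -35
/     12 0
over  12 0 12
+     12 12
*     144
-8    144 -8
dup   144 -8 -8
rot   -8 -8 144
swap  -8 144 -8
/     -8 -18
+     -26
dup   -26 -26
7     -26 -26 7
-     -26 -33
dup   -26 -33 -33
+     -26 -66
swap  -66 -26
mod   -14
dup   -14 -14
swap  -14 -14

[-14, -14]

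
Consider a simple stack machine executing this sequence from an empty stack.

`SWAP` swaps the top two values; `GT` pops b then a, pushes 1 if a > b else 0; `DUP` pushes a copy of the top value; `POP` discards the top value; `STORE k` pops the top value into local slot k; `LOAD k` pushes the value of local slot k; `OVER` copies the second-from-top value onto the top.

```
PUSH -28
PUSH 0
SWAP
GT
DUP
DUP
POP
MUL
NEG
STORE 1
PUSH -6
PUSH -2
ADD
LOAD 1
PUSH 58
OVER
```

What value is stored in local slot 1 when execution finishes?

-1

PUSH -28 → -28
PUSH 0   → -28 0
SWAP     → 0 -28
GT       → 1
DUP      → 1 1
DUP      → 1 1 1
POP      → 1 1
MUL      → 1
NEG      → -1
STORE 1  → (empty)
PUSH -6  → -6
PUSH -2  → -6 -2
ADD      → -8
LOAD 1   → -8 -1
PUSH 58  → -8 -1 58
OVER     → -8 -1 58 -1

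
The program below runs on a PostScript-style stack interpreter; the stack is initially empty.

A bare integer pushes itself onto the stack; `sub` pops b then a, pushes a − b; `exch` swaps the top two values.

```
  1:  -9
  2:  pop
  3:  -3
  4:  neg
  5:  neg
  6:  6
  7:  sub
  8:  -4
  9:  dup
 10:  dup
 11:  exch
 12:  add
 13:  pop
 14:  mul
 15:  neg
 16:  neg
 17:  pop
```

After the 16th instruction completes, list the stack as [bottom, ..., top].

[36]

-9   : [-9]
pop  : []
-3   : [-3]
neg  : [3]
neg  : [-3]
6    : [-3, 6]
sub  : [-9]
-4   : [-9, -4]
dup  : [-9, -4, -4]
dup  : [-9, -4, -4, -4]
exch : [-9, -4, -4, -4]
add  : [-9, -4, -8]
pop  : [-9, -4]
mul  : [36]
neg  : [-36]
neg  : [36]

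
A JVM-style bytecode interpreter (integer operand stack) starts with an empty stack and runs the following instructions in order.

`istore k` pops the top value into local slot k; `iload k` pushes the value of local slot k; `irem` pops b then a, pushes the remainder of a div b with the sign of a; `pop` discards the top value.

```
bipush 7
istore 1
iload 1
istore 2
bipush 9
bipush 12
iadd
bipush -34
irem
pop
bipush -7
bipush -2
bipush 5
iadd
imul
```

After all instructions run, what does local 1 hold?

bipush 7    [7]
istore 1    []
iload 1     [7]
istore 2    []
bipush 9    [9]
bipush 12   [9, 12]
iadd        [21]
bipush -34  [21, -34]
irem        [21]
pop         []
bipush -7   [-7]
bipush -2   [-7, -2]
bipush 5    [-7, -2, 5]
iadd        [-7, 3]
imul        [-21]

7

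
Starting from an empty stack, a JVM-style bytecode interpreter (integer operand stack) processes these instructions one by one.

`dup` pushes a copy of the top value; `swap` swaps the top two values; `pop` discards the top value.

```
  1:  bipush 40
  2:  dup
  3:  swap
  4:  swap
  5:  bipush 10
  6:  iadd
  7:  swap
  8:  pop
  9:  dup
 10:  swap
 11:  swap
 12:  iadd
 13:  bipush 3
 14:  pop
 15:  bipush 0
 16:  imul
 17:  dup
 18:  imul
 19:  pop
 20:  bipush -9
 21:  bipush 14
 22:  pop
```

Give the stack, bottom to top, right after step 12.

bipush 40 -> [40]
dup       -> [40, 40]
swap      -> [40, 40]
swap      -> [40, 40]
bipush 10 -> [40, 40, 10]
iadd      -> [40, 50]
swap      -> [50, 40]
pop       -> [50]
dup       -> [50, 50]
swap      -> [50, 50]
swap      -> [50, 50]
iadd      -> [100]

[100]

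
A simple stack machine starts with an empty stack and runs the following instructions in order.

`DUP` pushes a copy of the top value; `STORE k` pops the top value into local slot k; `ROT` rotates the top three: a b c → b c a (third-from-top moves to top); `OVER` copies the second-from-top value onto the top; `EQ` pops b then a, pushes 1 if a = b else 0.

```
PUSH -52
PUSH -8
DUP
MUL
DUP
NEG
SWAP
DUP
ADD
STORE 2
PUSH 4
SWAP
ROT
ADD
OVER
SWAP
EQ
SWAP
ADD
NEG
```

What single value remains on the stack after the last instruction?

-4

PUSH -52  -52
PUSH -8   -52 -8
DUP       -52 -8 -8
MUL       -52 64
DUP       -52 64 64
NEG       -52 64 -64
SWAP      -52 -64 64
DUP       -52 -64 64 64
ADD       -52 -64 128
STORE 2   -52 -64
PUSH 4    -52 -64 4
SWAP      -52 4 -64
ROT       4 -64 -52
ADD       4 -116
OVER      4 -116 4
SWAP      4 4 -116
EQ        4 0
SWAP      0 4
ADD       4
NEG       -4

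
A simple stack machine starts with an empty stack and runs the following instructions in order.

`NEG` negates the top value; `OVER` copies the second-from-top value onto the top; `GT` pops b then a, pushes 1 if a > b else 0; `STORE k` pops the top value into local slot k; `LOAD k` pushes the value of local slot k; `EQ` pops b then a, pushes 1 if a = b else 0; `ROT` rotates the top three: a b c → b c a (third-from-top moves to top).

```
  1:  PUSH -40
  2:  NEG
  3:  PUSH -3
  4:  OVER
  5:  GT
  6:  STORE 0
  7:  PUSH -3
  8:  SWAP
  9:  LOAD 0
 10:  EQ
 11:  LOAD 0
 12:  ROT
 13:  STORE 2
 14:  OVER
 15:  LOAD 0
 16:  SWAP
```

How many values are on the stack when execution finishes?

4

PUSH -40  [-40]
NEG       [40]
PUSH -3   [40, -3]
OVER      [40, -3, 40]
GT        [40, 0]
STORE 0   [40]
PUSH -3   [40, -3]
SWAP      [-3, 40]
LOAD 0    [-3, 40, 0]
EQ        [-3, 0]
LOAD 0    [-3, 0, 0]
ROT       [0, 0, -3]
STORE 2   [0, 0]
OVER      [0, 0, 0]
LOAD 0    [0, 0, 0, 0]
SWAP      [0, 0, 0, 0]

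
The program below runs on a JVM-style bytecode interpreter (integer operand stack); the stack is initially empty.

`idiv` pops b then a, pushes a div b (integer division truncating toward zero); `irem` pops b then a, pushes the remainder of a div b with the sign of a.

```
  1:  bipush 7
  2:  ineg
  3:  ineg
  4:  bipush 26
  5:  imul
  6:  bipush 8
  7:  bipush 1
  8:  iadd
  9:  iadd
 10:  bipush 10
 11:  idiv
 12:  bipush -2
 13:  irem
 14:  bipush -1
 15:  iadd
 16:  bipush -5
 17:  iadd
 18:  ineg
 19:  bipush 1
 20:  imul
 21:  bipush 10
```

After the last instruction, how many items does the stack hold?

bipush 7  → 7
ineg      → -7
ineg      → 7
bipush 26 → 7 26
imul      → 182
bipush 8  → 182 8
bipush 1  → 182 8 1
iadd      → 182 9
iadd      → 191
bipush 10 → 191 10
idiv      → 19
bipush -2 → 19 -2
irem      → 1
bipush -1 → 1 -1
iadd      → 0
bipush -5 → 0 -5
iadd      → -5
ineg      → 5
bipush 1  → 5 1
imul      → 5
bipush 10 → 5 10

2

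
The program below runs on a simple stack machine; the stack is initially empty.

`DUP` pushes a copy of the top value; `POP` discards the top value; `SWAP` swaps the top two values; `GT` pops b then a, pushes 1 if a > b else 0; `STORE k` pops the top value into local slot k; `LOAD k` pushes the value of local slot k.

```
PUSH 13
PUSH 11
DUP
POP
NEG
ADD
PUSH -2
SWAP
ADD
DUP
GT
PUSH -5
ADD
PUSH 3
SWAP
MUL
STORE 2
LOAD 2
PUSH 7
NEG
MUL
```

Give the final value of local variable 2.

-15

PUSH 13 → 13
PUSH 11 → 13 11
DUP     → 13 11 11
POP     → 13 11
NEG     → 13 -11
ADD     → 2
PUSH -2 → 2 -2
SWAP    → -2 2
ADD     → 0
DUP     → 0 0
GT      → 0
PUSH -5 → 0 -5
ADD     → -5
PUSH 3  → -5 3
SWAP    → 3 -5
MUL     → -15
STORE 2 → (empty)
LOAD 2  → -15
PUSH 7  → -15 7
NEG     → -15 -7
MUL     → 105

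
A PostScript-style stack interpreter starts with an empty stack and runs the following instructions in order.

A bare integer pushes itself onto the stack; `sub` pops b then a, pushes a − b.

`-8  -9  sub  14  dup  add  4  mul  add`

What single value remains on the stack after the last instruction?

-8  : [-8]
-9  : [-8, -9]
sub : [1]
14  : [1, 14]
dup : [1, 14, 14]
add : [1, 28]
4   : [1, 28, 4]
mul : [1, 112]
add : [113]

113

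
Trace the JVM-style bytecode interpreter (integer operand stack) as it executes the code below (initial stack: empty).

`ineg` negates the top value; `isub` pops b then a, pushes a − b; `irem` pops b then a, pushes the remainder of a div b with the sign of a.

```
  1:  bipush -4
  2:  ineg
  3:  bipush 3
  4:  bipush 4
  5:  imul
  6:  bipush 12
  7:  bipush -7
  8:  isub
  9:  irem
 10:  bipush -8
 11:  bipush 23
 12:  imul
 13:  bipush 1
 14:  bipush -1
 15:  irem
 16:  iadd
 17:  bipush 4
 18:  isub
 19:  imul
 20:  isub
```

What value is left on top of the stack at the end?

2260

bipush -4  -4
ineg       4
bipush 3   4 3
bipush 4   4 3 4
imul       4 12
bipush 12  4 12 12
bipush -7  4 12 12 -7
isub       4 12 19
irem       4 12
bipush -8  4 12 -8
bipush 23  4 12 -8 23
imul       4 12 -184
bipush 1   4 12 -184 1
bipush -1  4 12 -184 1 -1
irem       4 12 -184 0
iadd       4 12 -184
bipush 4   4 12 -184 4
isub       4 12 -188
imul       4 -2256
isub       2260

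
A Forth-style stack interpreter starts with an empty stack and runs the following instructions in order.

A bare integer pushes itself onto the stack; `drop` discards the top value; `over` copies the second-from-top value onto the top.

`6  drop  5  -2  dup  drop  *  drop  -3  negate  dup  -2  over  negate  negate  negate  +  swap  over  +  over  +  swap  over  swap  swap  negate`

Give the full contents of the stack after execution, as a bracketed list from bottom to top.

6       6
drop    (empty)
5       5
-2      5 -2
dup     5 -2 -2
drop    5 -2
*       -10
drop    (empty)
-3      -3
negate  3
dup     3 3
-2      3 3 -2
over    3 3 -2 3
negate  3 3 -2 -3
negate  3 3 -2 3
negate  3 3 -2 -3
+       3 3 -5
swap    3 -5 3
over    3 -5 3 -5
+       3 -5 -2
over    3 -5 -2 -5
+       3 -5 -7
swap    3 -7 -5
over    3 -7 -5 -7
swap    3 -7 -7 -5
swap    3 -7 -5 -7
negate  3 -7 -5 7

[3, -7, -5, 7]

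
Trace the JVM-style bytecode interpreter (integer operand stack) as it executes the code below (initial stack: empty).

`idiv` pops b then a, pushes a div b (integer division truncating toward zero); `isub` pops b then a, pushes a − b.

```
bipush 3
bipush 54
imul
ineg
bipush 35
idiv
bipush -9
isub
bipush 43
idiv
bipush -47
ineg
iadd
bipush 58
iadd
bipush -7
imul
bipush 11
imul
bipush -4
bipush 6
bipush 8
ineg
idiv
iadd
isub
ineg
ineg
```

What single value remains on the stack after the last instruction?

bipush 3   → 3
bipush 54  → 3 54
imul       → 162
ineg       → -162
bipush 35  → -162 35
idiv       → -4
bipush -9  → -4 -9
isub       → 5
bipush 43  → 5 43
idiv       → 0
bipush -47 → 0 -47
ineg       → 0 47
iadd       → 47
bipush 58  → 47 58
iadd       → 105
bipush -7  → 105 -7
imul       → -735
bipush 11  → -735 11
imul       → -8085
bipush -4  → -8085 -4
bipush 6   → -8085 -4 6
bipush 8   → -8085 -4 6 8
ineg       → -8085 -4 6 -8
idiv       → -8085 -4 0
iadd       → -8085 -4
isub       → -8081
ineg       → 8081
ineg       → -8081

-8081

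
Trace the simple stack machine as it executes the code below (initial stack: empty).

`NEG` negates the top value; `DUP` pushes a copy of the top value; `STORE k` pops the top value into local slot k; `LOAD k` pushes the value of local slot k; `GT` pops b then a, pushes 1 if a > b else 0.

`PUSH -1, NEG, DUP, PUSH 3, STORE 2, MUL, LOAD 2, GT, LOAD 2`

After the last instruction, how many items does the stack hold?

2

PUSH -1  -1
NEG      1
DUP      1 1
PUSH 3   1 1 3
STORE 2  1 1
MUL      1
LOAD 2   1 3
GT       0
LOAD 2   0 3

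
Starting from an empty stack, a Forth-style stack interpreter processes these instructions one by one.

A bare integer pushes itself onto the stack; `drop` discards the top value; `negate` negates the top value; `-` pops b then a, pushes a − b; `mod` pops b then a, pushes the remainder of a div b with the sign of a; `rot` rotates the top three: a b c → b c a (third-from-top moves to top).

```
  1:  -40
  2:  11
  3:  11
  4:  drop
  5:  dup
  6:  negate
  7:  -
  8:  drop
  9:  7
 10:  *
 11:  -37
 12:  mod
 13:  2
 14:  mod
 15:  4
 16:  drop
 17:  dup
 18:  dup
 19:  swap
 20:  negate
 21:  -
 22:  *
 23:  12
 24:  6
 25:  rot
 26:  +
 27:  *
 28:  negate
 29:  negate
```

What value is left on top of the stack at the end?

-40    : -40
11     : -40 11
11     : -40 11 11
drop   : -40 11
dup    : -40 11 11
negate : -40 11 -11
-      : -40 22
drop   : -40
7      : -40 7
*      : -280
-37    : -280 -37
mod    : -21
2      : -21 2
mod    : -1
4      : -1 4
drop   : -1
dup    : -1 -1
dup    : -1 -1 -1
swap   : -1 -1 -1
negate : -1 -1 1
-      : -1 -2
*      : 2
12     : 2 12
6      : 2 12 6
rot    : 12 6 2
+      : 12 8
*      : 96
negate : -96
negate : 96

96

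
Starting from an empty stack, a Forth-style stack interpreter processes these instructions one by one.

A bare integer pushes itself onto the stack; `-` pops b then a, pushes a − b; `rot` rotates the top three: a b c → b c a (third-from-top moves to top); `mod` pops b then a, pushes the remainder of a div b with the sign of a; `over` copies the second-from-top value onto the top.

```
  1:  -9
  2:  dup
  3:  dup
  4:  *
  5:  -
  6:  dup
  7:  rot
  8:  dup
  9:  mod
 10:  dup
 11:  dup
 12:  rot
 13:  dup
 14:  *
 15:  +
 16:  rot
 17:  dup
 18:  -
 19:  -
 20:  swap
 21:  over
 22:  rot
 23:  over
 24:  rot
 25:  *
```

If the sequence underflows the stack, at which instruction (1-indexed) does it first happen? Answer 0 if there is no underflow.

7

-9  -> [-9]
dup -> [-9, -9]
dup -> [-9, -9, -9]
*   -> [-9, 81]
-   -> [-90]
dup -> [-90, -90]
rot  — needs 3 operands, stack has 2 → underflow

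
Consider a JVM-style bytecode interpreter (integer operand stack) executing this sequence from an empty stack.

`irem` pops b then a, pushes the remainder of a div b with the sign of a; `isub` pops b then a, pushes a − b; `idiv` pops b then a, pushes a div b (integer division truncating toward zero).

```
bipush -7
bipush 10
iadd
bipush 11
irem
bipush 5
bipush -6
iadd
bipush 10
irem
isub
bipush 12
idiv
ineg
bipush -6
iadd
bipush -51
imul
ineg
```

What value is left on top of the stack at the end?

-306

bipush -7  → -7
bipush 10  → -7 10
iadd       → 3
bipush 11  → 3 11
irem       → 3
bipush 5   → 3 5
bipush -6  → 3 5 -6
iadd       → 3 -1
bipush 10  → 3 -1 10
irem       → 3 -1
isub       → 4
bipush 12  → 4 12
idiv       → 0
ineg       → 0
bipush -6  → 0 -6
iadd       → -6
bipush -51 → -6 -51
imul       → 306
ineg       → -306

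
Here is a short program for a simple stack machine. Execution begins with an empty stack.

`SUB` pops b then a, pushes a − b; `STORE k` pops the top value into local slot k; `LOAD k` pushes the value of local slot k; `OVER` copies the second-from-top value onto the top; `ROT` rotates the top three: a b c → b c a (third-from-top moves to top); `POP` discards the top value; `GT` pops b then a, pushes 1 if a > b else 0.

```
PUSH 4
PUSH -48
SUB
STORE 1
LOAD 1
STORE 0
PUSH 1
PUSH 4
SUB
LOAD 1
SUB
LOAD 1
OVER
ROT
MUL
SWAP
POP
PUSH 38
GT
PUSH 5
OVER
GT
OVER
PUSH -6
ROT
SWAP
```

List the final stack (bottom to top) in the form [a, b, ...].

[1, 1, 1, -6]

PUSH 4   : [4]
PUSH -48 : [4, -48]
SUB      : [52]
STORE 1  : []
LOAD 1   : [52]
STORE 0  : []
PUSH 1   : [1]
PUSH 4   : [1, 4]
SUB      : [-3]
LOAD 1   : [-3, 52]
SUB      : [-55]
LOAD 1   : [-55, 52]
OVER     : [-55, 52, -55]
ROT      : [52, -55, -55]
MUL      : [52, 3025]
SWAP     : [3025, 52]
POP      : [3025]
PUSH 38  : [3025, 38]
GT       : [1]
PUSH 5   : [1, 5]
OVER     : [1, 5, 1]
GT       : [1, 1]
OVER     : [1, 1, 1]
PUSH -6  : [1, 1, 1, -6]
ROT      : [1, 1, -6, 1]
SWAP     : [1, 1, 1, -6]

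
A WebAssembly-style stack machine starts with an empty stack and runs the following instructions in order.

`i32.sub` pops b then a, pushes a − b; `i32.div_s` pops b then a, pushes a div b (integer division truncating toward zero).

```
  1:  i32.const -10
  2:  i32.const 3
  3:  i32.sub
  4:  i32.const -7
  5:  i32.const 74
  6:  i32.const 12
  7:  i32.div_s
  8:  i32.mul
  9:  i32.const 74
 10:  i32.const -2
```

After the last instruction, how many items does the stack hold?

4

i32.const -10 : [-10]
i32.const 3   : [-10, 3]
i32.sub       : [-13]
i32.const -7  : [-13, -7]
i32.const 74  : [-13, -7, 74]
i32.const 12  : [-13, -7, 74, 12]
i32.div_s     : [-13, -7, 6]
i32.mul       : [-13, -42]
i32.const 74  : [-13, -42, 74]
i32.const -2  : [-13, -42, 74, -2]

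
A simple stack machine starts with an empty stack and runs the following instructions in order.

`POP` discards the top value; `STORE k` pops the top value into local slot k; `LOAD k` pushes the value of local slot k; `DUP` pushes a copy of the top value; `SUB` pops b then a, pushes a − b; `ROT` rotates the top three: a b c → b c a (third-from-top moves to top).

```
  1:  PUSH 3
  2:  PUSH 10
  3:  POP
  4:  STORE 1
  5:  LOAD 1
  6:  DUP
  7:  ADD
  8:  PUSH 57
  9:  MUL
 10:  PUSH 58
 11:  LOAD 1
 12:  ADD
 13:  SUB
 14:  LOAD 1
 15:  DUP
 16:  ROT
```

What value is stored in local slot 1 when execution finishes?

PUSH 3  -> 3
PUSH 10 -> 3 10
POP     -> 3
STORE 1 -> (empty)
LOAD 1  -> 3
DUP     -> 3 3
ADD     -> 6
PUSH 57 -> 6 57
MUL     -> 342
PUSH 58 -> 342 58
LOAD 1  -> 342 58 3
ADD     -> 342 61
SUB     -> 281
LOAD 1  -> 281 3
DUP     -> 281 3 3
ROT     -> 3 3 281

3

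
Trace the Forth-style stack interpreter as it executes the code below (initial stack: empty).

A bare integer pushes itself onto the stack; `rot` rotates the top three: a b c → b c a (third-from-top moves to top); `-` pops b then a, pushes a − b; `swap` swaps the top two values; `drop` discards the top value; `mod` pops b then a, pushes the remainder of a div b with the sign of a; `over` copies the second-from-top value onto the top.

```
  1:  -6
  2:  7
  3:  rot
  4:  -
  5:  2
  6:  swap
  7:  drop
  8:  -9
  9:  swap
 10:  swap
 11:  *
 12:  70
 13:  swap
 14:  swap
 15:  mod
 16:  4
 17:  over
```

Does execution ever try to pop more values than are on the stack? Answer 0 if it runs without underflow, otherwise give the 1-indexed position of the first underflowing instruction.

-6 -> -6
7  -> -6 7
rot  — needs 3 operands, stack has 2 → underflow

3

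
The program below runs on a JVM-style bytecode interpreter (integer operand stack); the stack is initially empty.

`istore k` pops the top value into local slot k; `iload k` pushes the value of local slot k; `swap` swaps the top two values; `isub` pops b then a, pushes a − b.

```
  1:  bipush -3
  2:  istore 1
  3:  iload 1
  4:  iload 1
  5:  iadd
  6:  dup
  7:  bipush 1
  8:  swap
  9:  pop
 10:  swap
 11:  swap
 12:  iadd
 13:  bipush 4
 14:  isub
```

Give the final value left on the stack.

bipush -3 -> -3
istore 1  -> (empty)
iload 1   -> -3
iload 1   -> -3 -3
iadd      -> -6
dup       -> -6 -6
bipush 1  -> -6 -6 1
swap      -> -6 1 -6
pop       -> -6 1
swap      -> 1 -6
swap      -> -6 1
iadd      -> -5
bipush 4  -> -5 4
isub      -> -9

-9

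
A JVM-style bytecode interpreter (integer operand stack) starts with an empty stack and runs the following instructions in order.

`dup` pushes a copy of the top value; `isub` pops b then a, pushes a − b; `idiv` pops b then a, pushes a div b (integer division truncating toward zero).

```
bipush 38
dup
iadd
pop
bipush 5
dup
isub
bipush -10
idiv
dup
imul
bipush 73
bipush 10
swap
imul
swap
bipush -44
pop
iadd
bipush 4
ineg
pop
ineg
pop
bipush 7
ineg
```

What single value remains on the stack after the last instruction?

-7

bipush 38   [38]
dup         [38, 38]
iadd        [76]
pop         []
bipush 5    [5]
dup         [5, 5]
isub        [0]
bipush -10  [0, -10]
idiv        [0]
dup         [0, 0]
imul        [0]
bipush 73   [0, 73]
bipush 10   [0, 73, 10]
swap        [0, 10, 73]
imul        [0, 730]
swap        [730, 0]
bipush -44  [730, 0, -44]
pop         [730, 0]
iadd        [730]
bipush 4    [730, 4]
ineg        [730, -4]
pop         [730]
ineg        [-730]
pop         []
bipush 7    [7]
ineg        [-7]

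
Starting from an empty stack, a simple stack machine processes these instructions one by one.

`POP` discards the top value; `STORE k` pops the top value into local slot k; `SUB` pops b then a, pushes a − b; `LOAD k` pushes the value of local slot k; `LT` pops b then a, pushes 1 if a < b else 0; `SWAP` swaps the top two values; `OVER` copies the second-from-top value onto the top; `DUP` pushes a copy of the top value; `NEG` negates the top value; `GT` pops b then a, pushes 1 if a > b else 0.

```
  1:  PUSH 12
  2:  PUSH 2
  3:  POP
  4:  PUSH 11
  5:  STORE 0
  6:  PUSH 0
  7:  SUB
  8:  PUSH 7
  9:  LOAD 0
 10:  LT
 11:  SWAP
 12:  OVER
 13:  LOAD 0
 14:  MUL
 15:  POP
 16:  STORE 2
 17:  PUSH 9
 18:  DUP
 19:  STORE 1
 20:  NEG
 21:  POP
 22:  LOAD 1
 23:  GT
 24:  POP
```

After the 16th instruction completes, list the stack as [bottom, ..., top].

PUSH 12 : 12
PUSH 2  : 12 2
POP     : 12
PUSH 11 : 12 11
STORE 0 : 12
PUSH 0  : 12 0
SUB     : 12
PUSH 7  : 12 7
LOAD 0  : 12 7 11
LT      : 12 1
SWAP    : 1 12
OVER    : 1 12 1
LOAD 0  : 1 12 1 11
MUL     : 1 12 11
POP     : 1 12
STORE 2 : 1

[1]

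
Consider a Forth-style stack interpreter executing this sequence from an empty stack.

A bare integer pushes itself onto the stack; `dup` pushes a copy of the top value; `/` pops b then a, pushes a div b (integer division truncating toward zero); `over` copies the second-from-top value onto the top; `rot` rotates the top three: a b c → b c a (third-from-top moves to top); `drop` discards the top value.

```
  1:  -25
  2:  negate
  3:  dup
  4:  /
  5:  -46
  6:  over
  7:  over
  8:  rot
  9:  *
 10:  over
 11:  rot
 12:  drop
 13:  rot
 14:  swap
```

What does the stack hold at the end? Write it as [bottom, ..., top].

[2116, 1, 1]

-25     [-25]
negate  [25]
dup     [25, 25]
/       [1]
-46     [1, -46]
over    [1, -46, 1]
over    [1, -46, 1, -46]
rot     [1, 1, -46, -46]
*       [1, 1, 2116]
over    [1, 1, 2116, 1]
rot     [1, 2116, 1, 1]
drop    [1, 2116, 1]
rot     [2116, 1, 1]
swap    [2116, 1, 1]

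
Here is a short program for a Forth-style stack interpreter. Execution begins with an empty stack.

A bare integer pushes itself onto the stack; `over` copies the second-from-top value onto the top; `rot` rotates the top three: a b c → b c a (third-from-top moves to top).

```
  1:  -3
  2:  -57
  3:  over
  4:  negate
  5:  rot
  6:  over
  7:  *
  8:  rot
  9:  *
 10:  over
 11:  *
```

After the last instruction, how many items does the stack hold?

2

-3      -3
-57     -3 -57
over    -3 -57 -3
negate  -3 -57 3
rot     -57 3 -3
over    -57 3 -3 3
*       -57 3 -9
rot     3 -9 -57
*       3 513
over    3 513 3
*       3 1539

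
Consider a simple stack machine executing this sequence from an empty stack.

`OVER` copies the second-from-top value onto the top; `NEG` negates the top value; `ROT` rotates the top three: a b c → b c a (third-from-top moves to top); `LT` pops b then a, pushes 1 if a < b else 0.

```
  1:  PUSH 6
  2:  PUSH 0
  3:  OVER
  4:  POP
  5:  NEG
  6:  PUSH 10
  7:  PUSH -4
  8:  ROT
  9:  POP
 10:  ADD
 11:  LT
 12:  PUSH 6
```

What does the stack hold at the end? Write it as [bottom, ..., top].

[0, 6]

PUSH 6   6
PUSH 0   6 0
OVER     6 0 6
POP      6 0
NEG      6 0
PUSH 10  6 0 10
PUSH -4  6 0 10 -4
ROT      6 10 -4 0
POP      6 10 -4
ADD      6 6
LT       0
PUSH 6   0 6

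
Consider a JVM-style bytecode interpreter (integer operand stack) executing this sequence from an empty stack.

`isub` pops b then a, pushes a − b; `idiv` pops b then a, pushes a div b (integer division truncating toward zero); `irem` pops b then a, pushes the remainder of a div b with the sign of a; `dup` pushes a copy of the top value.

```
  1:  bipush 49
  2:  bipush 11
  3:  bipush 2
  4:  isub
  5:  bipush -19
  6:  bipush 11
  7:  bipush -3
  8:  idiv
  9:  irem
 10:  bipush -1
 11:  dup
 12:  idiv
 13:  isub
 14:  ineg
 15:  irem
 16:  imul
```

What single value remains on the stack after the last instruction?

49

bipush 49  -> [49]
bipush 11  -> [49, 11]
bipush 2   -> [49, 11, 2]
isub       -> [49, 9]
bipush -19 -> [49, 9, -19]
bipush 11  -> [49, 9, -19, 11]
bipush -3  -> [49, 9, -19, 11, -3]
idiv       -> [49, 9, -19, -3]
irem       -> [49, 9, -1]
bipush -1  -> [49, 9, -1, -1]
dup        -> [49, 9, -1, -1, -1]
idiv       -> [49, 9, -1, 1]
isub       -> [49, 9, -2]
ineg       -> [49, 9, 2]
irem       -> [49, 1]
imul       -> [49]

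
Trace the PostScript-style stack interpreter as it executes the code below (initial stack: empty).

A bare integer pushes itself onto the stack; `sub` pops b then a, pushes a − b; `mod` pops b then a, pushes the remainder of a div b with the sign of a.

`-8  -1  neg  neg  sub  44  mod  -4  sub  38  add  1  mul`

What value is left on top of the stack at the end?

-8  → [-8]
-1  → [-8, -1]
neg → [-8, 1]
neg → [-8, -1]
sub → [-7]
44  → [-7, 44]
mod → [-7]
-4  → [-7, -4]
sub → [-3]
38  → [-3, 38]
add → [35]
1   → [35, 1]
mul → [35]

35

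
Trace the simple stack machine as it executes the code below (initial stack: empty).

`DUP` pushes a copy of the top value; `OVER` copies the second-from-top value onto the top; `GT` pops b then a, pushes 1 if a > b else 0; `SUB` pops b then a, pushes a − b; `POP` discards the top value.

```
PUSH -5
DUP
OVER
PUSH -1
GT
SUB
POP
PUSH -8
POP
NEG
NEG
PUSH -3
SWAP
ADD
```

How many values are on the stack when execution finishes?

PUSH -5 : [-5]
DUP     : [-5, -5]
OVER    : [-5, -5, -5]
PUSH -1 : [-5, -5, -5, -1]
GT      : [-5, -5, 0]
SUB     : [-5, -5]
POP     : [-5]
PUSH -8 : [-5, -8]
POP     : [-5]
NEG     : [5]
NEG     : [-5]
PUSH -3 : [-5, -3]
SWAP    : [-3, -5]
ADD     : [-8]

1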